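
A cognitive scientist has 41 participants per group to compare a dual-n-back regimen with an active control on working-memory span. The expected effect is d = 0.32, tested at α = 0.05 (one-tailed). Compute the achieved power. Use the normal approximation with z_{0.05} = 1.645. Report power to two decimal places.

For two equal groups, power = Φ(d·√(n/2) − z_{α}).
d·√(n/2) = 0.32 × √(41/2) = 0.32 × 4.528 = 1.449.
z_β = 1.449 − 1.645 = -0.196.
Power = Φ(-0.196) = 0.422.

power ≈ 0.42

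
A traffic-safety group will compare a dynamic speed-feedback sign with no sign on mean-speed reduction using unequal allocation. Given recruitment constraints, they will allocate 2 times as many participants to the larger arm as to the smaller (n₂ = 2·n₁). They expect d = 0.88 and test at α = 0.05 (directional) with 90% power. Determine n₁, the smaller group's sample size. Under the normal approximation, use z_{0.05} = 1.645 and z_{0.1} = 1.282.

n₁ = 17

With allocation ratio k = n₂/n₁ = 2, Var(x̄₁−x̄₂) = σ²(1/n₁ + 1/(k·n₁)) = σ²·(k+1)/(k·n₁).
So n₁ = (1 + 1/k)·((z_{α} + z_β)/d)² = 1.500 × (2.927/0.88)².
n₁ = 1.500 × 11.06 = 16.6.
Round up: n₁ = 17, giving n₂ = 2 × 17 = 34.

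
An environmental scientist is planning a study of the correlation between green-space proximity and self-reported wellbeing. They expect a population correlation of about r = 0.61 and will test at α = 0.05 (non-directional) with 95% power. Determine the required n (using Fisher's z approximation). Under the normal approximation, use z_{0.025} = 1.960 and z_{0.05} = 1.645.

Fisher's z: C = ½·ln((1+r)/(1−r)) = ½·ln(4.1282) = 0.7089.
n = ((z_{α/2} + z_β)/C)² + 3.
(1.960 + 1.645) / 0.7089 = 3.605 / 0.7089 = 5.085.
n = 5.085² + 3 = 25.86 + 3 = 28.9.
Round up.

n = 29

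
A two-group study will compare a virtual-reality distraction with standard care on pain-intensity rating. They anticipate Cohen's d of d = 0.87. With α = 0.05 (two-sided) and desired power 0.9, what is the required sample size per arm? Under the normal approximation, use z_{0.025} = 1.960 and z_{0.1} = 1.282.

For two independent groups with equal n: n = 2·((z_{α/2} + z_β) / d)².
z_{α/2} + z_β = 1.960 + 1.282 = 3.242.
n = 2 × (3.242 / 0.87)² = 2 × 3.726² = 2 × 13.89 = 27.8.
Round up to the next whole participant.

n = 28 per group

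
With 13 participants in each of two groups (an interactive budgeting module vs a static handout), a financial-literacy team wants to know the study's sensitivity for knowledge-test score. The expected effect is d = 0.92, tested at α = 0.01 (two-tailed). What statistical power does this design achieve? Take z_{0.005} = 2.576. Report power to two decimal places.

power ≈ 0.41

For two equal groups, power = Φ(d·√(n/2) − z_{α/2}).
d·√(n/2) = 0.92 × √(13/2) = 0.92 × 2.550 = 2.346.
z_β = 2.346 − 2.576 = -0.230.
Power = Φ(-0.230) = 0.409.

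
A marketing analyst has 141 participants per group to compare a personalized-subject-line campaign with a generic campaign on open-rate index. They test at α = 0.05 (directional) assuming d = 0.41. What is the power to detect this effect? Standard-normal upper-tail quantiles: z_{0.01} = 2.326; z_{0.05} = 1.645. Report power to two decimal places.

power ≈ 0.96

For two equal groups, power = Φ(d·√(n/2) − z_{α}).
d·√(n/2) = 0.41 × √(141/2) = 0.41 × 8.396 = 3.443.
z_β = 3.443 − 1.645 = 1.798.
Power = Φ(1.798) = 0.964.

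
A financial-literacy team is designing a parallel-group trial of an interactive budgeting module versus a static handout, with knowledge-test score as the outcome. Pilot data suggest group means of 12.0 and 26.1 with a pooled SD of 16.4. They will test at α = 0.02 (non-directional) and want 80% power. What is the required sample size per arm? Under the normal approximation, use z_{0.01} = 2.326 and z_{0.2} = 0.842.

n = 28 per group

Cohen's d = |M₁ − M₂| / SD_pooled = |12.0 − 26.1| / 16.4 = 14.1 / 16.4 = 0.860.
For two independent groups with equal n: n = 2·((z_{α/2} + z_β) / d)².
z_{α/2} + z_β = 2.326 + 0.842 = 3.168.
n = 2 × (3.168 / 0.860)² = 2 × 3.684² = 2 × 13.57 = 27.1.
Round up to the next whole participant.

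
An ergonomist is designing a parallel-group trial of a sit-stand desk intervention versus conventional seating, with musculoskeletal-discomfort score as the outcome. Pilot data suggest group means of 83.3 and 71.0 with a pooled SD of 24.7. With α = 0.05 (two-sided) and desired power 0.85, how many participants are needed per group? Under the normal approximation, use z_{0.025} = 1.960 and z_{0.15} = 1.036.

Cohen's d = |M₁ − M₂| / SD_pooled = |83.3 − 71.0| / 24.7 = 12.3 / 24.7 = 0.498.
For two independent groups with equal n: n = 2·((z_{α/2} + z_β) / d)².
z_{α/2} + z_β = 1.960 + 1.036 = 2.996.
n = 2 × (2.996 / 0.498)² = 2 × 6.016² = 2 × 36.19 = 72.4.
Round up to the next whole participant.

n = 73 per group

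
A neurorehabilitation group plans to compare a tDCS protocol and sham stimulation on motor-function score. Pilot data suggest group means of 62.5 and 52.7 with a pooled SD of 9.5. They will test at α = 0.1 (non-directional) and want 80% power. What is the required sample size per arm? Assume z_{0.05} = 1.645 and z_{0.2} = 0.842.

n = 12 per group

Cohen's d = |M₁ − M₂| / SD_pooled = |62.5 − 52.7| / 9.5 = 9.8 / 9.5 = 1.032.
For two independent groups with equal n: n = 2·((z_{α/2} + z_β) / d)².
z_{α/2} + z_β = 1.645 + 0.842 = 2.487.
n = 2 × (2.487 / 1.032)² = 2 × 2.410² = 2 × 5.81 = 11.6.
Round up to the next whole participant.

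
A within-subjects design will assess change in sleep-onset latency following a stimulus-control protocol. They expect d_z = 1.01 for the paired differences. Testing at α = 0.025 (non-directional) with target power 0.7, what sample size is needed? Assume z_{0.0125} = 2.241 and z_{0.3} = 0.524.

n = 8 pairs

For a paired (one-sample on differences) test: n = ((z_{α/2} + z_β) / d)².
z_{α/2} + z_β = 2.241 + 0.524 = 2.765.
n = (2.765 / 1.01)² = 2.738² = 7.49.
Round up.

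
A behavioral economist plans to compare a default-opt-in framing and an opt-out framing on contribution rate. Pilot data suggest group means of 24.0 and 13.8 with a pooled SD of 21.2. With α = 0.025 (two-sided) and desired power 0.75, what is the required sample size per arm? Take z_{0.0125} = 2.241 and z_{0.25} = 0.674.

n = 74 per group

Cohen's d = |M₁ − M₂| / SD_pooled = |24.0 − 13.8| / 21.2 = 10.2 / 21.2 = 0.481.
For two independent groups with equal n: n = 2·((z_{α/2} + z_β) / d)².
z_{α/2} + z_β = 2.241 + 0.674 = 2.915.
n = 2 × (2.915 / 0.481)² = 2 × 6.060² = 2 × 36.73 = 73.5.
Round up to the next whole participant.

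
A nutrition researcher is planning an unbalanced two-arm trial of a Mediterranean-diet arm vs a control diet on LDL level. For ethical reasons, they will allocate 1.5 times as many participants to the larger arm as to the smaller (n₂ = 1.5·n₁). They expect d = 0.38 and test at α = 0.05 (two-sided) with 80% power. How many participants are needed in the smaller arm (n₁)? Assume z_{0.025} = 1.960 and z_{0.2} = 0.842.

With allocation ratio k = n₂/n₁ = 1.5, Var(x̄₁−x̄₂) = σ²(1/n₁ + 1/(k·n₁)) = σ²·(k+1)/(k·n₁).
So n₁ = (1 + 1/k)·((z_{α/2} + z_β)/d)² = 1.667 × (2.802/0.38)².
n₁ = 1.667 × 54.37 = 90.6.
Round up: n₁ = 91, giving n₂ = ⌈1.5 × 91⌉ = ⌈136.5⌉ = 137.

n₁ = 91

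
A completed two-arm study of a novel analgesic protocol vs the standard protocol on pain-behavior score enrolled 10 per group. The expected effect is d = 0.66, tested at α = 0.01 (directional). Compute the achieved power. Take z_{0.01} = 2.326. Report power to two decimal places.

For two equal groups, power = Φ(d·√(n/2) − z_{α}).
d·√(n/2) = 0.66 × √(10/2) = 0.66 × 2.236 = 1.476.
z_β = 1.476 − 2.326 = -0.850.
Power = Φ(-0.850) = 0.198.

power ≈ 0.20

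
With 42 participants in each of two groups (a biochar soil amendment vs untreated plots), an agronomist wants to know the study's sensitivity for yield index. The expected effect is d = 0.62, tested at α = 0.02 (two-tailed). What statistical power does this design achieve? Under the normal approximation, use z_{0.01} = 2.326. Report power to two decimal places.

For two equal groups, power = Φ(d·√(n/2) − z_{α/2}).
d·√(n/2) = 0.62 × √(42/2) = 0.62 × 4.583 = 2.841.
z_β = 2.841 − 2.326 = 0.515.
Power = Φ(0.515) = 0.697.

power ≈ 0.70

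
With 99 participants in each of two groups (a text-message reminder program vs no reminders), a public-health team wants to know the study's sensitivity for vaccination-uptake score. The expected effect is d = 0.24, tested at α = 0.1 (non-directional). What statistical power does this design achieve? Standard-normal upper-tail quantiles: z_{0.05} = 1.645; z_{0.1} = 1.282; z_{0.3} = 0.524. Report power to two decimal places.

power ≈ 0.52

For two equal groups, power = Φ(d·√(n/2) − z_{α/2}).
d·√(n/2) = 0.24 × √(99/2) = 0.24 × 7.036 = 1.689.
z_β = 1.689 − 1.645 = 0.044.
Power = Φ(0.044) = 0.517.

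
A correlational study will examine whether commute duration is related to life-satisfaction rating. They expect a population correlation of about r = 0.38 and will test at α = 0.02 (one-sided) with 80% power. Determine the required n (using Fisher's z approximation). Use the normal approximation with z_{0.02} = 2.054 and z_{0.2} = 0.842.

Fisher's z: C = ½·ln((1+r)/(1−r)) = ½·ln(2.2258) = 0.4001.
n = ((z_{α} + z_β)/C)² + 3.
(2.054 + 0.842) / 0.4001 = 2.896 / 0.4001 = 7.238.
n = 7.238² + 3 = 52.39 + 3 = 55.4.
Round up.

n = 56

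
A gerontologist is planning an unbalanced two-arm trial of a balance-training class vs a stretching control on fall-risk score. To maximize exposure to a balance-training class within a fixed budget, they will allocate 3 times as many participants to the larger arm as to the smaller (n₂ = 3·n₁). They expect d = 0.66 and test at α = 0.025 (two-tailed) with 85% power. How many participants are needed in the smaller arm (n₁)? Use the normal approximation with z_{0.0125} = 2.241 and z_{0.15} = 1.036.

n₁ = 33

With allocation ratio k = n₂/n₁ = 3, Var(x̄₁−x̄₂) = σ²(1/n₁ + 1/(k·n₁)) = σ²·(k+1)/(k·n₁).
So n₁ = (1 + 1/k)·((z_{α/2} + z_β)/d)² = 1.333 × (3.277/0.66)².
n₁ = 1.333 × 24.65 = 32.9.
Round up: n₁ = 33, giving n₂ = 3 × 33 = 99.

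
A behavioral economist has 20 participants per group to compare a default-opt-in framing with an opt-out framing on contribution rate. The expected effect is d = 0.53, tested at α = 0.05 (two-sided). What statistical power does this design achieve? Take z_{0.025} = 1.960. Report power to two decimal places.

For two equal groups, power = Φ(d·√(n/2) − z_{α/2}).
d·√(n/2) = 0.53 × √(20/2) = 0.53 × 3.162 = 1.676.
z_β = 1.676 − 1.960 = -0.284.
Power = Φ(-0.284) = 0.388.

power ≈ 0.39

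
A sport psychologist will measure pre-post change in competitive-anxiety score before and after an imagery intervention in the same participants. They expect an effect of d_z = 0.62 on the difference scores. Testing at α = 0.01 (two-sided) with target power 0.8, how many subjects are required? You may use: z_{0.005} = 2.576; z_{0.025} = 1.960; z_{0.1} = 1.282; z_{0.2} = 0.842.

n = 31 pairs

For a paired (one-sample on differences) test: n = ((z_{α/2} + z_β) / d)².
z_{α/2} + z_β = 2.576 + 0.842 = 3.418.
n = (3.418 / 0.62)² = 5.513² = 30.39.
Round up.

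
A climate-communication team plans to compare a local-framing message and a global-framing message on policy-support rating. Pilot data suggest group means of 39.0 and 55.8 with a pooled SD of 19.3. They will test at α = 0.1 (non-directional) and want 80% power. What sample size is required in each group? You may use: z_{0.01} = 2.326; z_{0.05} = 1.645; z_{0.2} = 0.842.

Cohen's d = |M₁ − M₂| / SD_pooled = |39.0 − 55.8| / 19.3 = 16.8 / 19.3 = 0.870.
For two independent groups with equal n: n = 2·((z_{α/2} + z_β) / d)².
z_{α/2} + z_β = 1.645 + 0.842 = 2.487.
n = 2 × (2.487 / 0.870)² = 2 × 2.859² = 2 × 8.17 = 16.3.
Round up to the next whole participant.

n = 17 per group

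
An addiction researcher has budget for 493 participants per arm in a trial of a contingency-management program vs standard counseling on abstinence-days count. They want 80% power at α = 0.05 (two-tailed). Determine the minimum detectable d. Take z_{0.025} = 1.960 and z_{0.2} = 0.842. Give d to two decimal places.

d_min ≈ 0.18

For two independent groups of n = 493 each: d_min = (z_{α/2} + z_β)·√(2/n).
z-sum = 1.960 + 0.842 = 2.802.
d_min = 2.802 × √(2/493) = 2.802 × 0.0637 = 0.178.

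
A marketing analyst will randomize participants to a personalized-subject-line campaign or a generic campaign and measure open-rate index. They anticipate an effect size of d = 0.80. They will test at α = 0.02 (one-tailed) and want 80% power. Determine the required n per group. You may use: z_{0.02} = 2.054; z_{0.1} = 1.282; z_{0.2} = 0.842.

For two independent groups with equal n: n = 2·((z_{α} + z_β) / d)².
z_{α} + z_β = 2.054 + 0.842 = 2.896.
n = 2 × (2.896 / 0.80)² = 2 × 3.620² = 2 × 13.10 = 26.2.
Round up to the next whole participant.

n = 27 per group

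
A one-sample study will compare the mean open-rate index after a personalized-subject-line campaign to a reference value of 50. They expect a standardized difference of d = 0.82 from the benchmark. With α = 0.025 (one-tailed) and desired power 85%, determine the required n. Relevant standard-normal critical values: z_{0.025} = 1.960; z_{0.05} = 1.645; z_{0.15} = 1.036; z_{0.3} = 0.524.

For a one-sample test: n = ((z_{α} + z_β) / d)².
z_{α} + z_β = 1.960 + 1.036 = 2.996.
n = (2.996 / 0.82)² = 3.654² = 13.35.
Round up.

n = 14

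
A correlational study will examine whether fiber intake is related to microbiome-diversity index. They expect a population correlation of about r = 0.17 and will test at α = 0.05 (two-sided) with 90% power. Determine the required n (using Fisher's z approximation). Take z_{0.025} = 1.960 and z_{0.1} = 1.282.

n = 360

Fisher's z: C = ½·ln((1+r)/(1−r)) = ½·ln(1.4096) = 0.1717.
n = ((z_{α/2} + z_β)/C)² + 3.
(1.960 + 1.282) / 0.1717 = 3.242 / 0.1717 = 18.882.
n = 18.882² + 3 = 356.52 + 3 = 359.5.
Round up.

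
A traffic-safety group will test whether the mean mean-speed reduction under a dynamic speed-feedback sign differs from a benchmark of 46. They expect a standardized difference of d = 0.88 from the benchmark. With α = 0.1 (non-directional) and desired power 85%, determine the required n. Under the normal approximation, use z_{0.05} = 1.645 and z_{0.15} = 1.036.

n = 10

For a one-sample test: n = ((z_{α/2} + z_β) / d)².
z_{α/2} + z_β = 1.645 + 1.036 = 2.681.
n = (2.681 / 0.88)² = 3.047² = 9.28.
Round up.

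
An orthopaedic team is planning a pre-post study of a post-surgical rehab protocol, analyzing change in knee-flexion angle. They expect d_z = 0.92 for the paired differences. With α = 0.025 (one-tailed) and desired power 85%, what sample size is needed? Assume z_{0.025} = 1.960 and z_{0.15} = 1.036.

n = 11 pairs

For a paired (one-sample on differences) test: n = ((z_{α} + z_β) / d)².
z_{α} + z_β = 1.960 + 1.036 = 2.996.
n = (2.996 / 0.92)² = 3.257² = 10.60.
Round up.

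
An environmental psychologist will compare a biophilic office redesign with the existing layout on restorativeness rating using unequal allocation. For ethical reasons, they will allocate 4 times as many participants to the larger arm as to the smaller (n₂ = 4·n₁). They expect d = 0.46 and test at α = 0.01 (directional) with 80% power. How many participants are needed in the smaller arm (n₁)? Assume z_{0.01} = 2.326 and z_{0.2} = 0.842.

n₁ = 60

With allocation ratio k = n₂/n₁ = 4, Var(x̄₁−x̄₂) = σ²(1/n₁ + 1/(k·n₁)) = σ²·(k+1)/(k·n₁).
So n₁ = (1 + 1/k)·((z_{α} + z_β)/d)² = 1.250 × (3.168/0.46)².
n₁ = 1.250 × 47.43 = 59.3.
Round up: n₁ = 60, giving n₂ = 4 × 60 = 240.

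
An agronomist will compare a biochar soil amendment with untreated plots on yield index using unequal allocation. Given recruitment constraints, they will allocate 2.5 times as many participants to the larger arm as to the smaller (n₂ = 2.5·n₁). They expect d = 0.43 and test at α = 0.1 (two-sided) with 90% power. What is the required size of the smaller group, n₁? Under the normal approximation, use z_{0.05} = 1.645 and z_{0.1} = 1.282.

With allocation ratio k = n₂/n₁ = 2.5, Var(x̄₁−x̄₂) = σ²(1/n₁ + 1/(k·n₁)) = σ²·(k+1)/(k·n₁).
So n₁ = (1 + 1/k)·((z_{α/2} + z_β)/d)² = 1.400 × (2.927/0.43)².
n₁ = 1.400 × 46.33 = 64.9.
Round up: n₁ = 65, giving n₂ = ⌈2.5 × 65⌉ = ⌈162.5⌉ = 163.

n₁ = 65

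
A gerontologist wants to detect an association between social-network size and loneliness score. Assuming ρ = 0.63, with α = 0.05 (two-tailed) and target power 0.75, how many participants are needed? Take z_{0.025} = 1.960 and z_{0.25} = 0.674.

n = 16

Fisher's z: C = ½·ln((1+r)/(1−r)) = ½·ln(4.4054) = 0.7414.
n = ((z_{α/2} + z_β)/C)² + 3.
(1.960 + 0.674) / 0.7414 = 2.634 / 0.7414 = 3.553.
n = 3.553² + 3 = 12.62 + 3 = 15.6.
Round up.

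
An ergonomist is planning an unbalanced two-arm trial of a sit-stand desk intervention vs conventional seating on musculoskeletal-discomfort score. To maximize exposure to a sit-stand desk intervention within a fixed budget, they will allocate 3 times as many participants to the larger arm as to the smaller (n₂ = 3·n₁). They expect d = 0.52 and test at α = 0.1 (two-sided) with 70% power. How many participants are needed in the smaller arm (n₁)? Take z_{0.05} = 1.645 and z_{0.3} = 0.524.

With allocation ratio k = n₂/n₁ = 3, Var(x̄₁−x̄₂) = σ²(1/n₁ + 1/(k·n₁)) = σ²·(k+1)/(k·n₁).
So n₁ = (1 + 1/k)·((z_{α/2} + z_β)/d)² = 1.333 × (2.169/0.52)².
n₁ = 1.333 × 17.40 = 23.2.
Round up: n₁ = 24, giving n₂ = 3 × 24 = 72.

n₁ = 24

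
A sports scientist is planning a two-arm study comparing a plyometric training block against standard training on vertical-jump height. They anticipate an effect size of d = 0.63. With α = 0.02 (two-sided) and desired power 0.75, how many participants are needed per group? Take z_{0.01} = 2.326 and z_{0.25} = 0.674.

n = 46 per group

For two independent groups with equal n: n = 2·((z_{α/2} + z_β) / d)².
z_{α/2} + z_β = 2.326 + 0.674 = 3.000.
n = 2 × (3.000 / 0.63)² = 2 × 4.762² = 2 × 22.68 = 45.4.
Round up to the next whole participant.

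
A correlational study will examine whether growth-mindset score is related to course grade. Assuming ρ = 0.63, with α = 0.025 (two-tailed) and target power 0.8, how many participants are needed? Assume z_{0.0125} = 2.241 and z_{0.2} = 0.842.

n = 21

Fisher's z: C = ½·ln((1+r)/(1−r)) = ½·ln(4.4054) = 0.7414.
n = ((z_{α/2} + z_β)/C)² + 3.
(2.241 + 0.842) / 0.7414 = 3.083 / 0.7414 = 4.158.
n = 4.158² + 3 = 17.29 + 3 = 20.3.
Round up.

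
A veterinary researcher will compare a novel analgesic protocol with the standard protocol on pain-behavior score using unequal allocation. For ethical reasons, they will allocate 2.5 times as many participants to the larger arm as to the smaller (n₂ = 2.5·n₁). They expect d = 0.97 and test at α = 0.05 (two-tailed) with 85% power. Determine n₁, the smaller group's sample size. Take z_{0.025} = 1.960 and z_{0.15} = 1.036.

With allocation ratio k = n₂/n₁ = 2.5, Var(x̄₁−x̄₂) = σ²(1/n₁ + 1/(k·n₁)) = σ²·(k+1)/(k·n₁).
So n₁ = (1 + 1/k)·((z_{α/2} + z_β)/d)² = 1.400 × (2.996/0.97)².
n₁ = 1.400 × 9.54 = 13.4.
Round up: n₁ = 14, giving n₂ = 2.5 × 14 = 35.

n₁ = 14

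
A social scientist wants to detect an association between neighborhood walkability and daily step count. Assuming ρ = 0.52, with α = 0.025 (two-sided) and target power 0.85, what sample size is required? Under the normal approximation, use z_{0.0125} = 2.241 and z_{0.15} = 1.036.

n = 36

Fisher's z: C = ½·ln((1+r)/(1−r)) = ½·ln(3.1667) = 0.5763.
n = ((z_{α/2} + z_β)/C)² + 3.
(2.241 + 1.036) / 0.5763 = 3.277 / 0.5763 = 5.686.
n = 5.686² + 3 = 32.33 + 3 = 35.3.
Round up.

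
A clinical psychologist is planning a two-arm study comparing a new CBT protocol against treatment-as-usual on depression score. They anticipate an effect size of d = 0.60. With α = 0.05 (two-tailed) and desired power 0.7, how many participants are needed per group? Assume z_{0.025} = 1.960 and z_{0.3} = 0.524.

For two independent groups with equal n: n = 2·((z_{α/2} + z_β) / d)².
z_{α/2} + z_β = 1.960 + 0.524 = 2.484.
n = 2 × (2.484 / 0.60)² = 2 × 4.140² = 2 × 17.14 = 34.3.
Round up to the next whole participant.

n = 35 per group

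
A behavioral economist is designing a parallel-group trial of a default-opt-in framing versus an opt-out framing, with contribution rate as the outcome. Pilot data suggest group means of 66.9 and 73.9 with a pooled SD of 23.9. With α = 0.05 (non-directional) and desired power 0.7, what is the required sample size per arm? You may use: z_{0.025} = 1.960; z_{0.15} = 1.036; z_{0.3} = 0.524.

Cohen's d = |M₁ − M₂| / SD_pooled = |66.9 − 73.9| / 23.9 = 7.0 / 23.9 = 0.293.
For two independent groups with equal n: n = 2·((z_{α/2} + z_β) / d)².
z_{α/2} + z_β = 1.960 + 0.524 = 2.484.
n = 2 × (2.484 / 0.293)² = 2 × 8.478² = 2 × 71.87 = 143.7.
Round up to the next whole participant.

n = 144 per group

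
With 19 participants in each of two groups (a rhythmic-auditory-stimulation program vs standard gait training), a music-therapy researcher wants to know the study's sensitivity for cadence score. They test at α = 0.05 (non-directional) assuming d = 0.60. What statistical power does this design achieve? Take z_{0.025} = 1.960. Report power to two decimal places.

For two equal groups, power = Φ(d·√(n/2) − z_{α/2}).
d·√(n/2) = 0.60 × √(19/2) = 0.60 × 3.082 = 1.849.
z_β = 1.849 − 1.960 = -0.111.
Power = Φ(-0.111) = 0.456.

power ≈ 0.46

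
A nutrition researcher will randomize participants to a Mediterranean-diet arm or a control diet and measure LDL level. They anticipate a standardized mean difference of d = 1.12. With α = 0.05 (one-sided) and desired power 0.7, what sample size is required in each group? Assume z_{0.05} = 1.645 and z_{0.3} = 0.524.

For two independent groups with equal n: n = 2·((z_{α} + z_β) / d)².
z_{α} + z_β = 1.645 + 0.524 = 2.169.
n = 2 × (2.169 / 1.12)² = 2 × 1.937² = 2 × 3.75 = 7.5.
Round up to the next whole participant.

n = 8 per group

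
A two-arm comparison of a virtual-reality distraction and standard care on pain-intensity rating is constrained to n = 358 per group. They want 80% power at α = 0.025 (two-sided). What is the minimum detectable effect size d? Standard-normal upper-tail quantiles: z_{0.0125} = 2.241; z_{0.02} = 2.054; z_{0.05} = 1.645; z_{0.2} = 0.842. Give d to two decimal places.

d_min ≈ 0.23

For two independent groups of n = 358 each: d_min = (z_{α/2} + z_β)·√(2/n).
z-sum = 2.241 + 0.842 = 3.083.
d_min = 3.083 × √(2/358) = 3.083 × 0.0747 = 0.230.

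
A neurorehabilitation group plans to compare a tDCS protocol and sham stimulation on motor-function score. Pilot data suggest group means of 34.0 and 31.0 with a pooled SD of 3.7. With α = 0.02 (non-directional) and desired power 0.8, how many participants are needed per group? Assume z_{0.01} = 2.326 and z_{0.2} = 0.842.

Cohen's d = |M₁ − M₂| / SD_pooled = |34.0 − 31.0| / 3.7 = 3.0 / 3.7 = 0.811.
For two independent groups with equal n: n = 2·((z_{α/2} + z_β) / d)².
z_{α/2} + z_β = 2.326 + 0.842 = 3.168.
n = 2 × (3.168 / 0.811)² = 2 × 3.906² = 2 × 15.26 = 30.5.
Round up to the next whole participant.

n = 31 per group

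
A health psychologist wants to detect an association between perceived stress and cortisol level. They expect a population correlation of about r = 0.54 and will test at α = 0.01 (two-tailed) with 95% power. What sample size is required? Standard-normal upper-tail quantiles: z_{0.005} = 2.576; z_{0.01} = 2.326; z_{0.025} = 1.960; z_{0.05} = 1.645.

Fisher's z: C = ½·ln((1+r)/(1−r)) = ½·ln(3.3478) = 0.6042.
n = ((z_{α/2} + z_β)/C)² + 3.
(2.576 + 1.645) / 0.6042 = 4.221 / 0.6042 = 6.986.
n = 6.986² + 3 = 48.81 + 3 = 51.8.
Round up.

n = 52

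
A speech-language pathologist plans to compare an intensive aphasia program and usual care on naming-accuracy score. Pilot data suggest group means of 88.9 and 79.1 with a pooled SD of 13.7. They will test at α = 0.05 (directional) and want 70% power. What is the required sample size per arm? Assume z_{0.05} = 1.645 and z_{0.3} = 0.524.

n = 19 per group

Cohen's d = |M₁ − M₂| / SD_pooled = |88.9 − 79.1| / 13.7 = 9.8 / 13.7 = 0.715.
For two independent groups with equal n: n = 2·((z_{α} + z_β) / d)².
z_{α} + z_β = 1.645 + 0.524 = 2.169.
n = 2 × (2.169 / 0.715)² = 2 × 3.034² = 2 × 9.20 = 18.4.
Round up to the next whole participant.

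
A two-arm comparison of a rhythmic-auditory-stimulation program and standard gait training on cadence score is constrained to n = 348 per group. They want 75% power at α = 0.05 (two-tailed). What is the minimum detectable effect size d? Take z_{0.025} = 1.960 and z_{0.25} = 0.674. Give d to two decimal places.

d_min ≈ 0.20

For two independent groups of n = 348 each: d_min = (z_{α/2} + z_β)·√(2/n).
z-sum = 1.960 + 0.674 = 2.634.
d_min = 2.634 × √(2/348) = 2.634 × 0.0758 = 0.200.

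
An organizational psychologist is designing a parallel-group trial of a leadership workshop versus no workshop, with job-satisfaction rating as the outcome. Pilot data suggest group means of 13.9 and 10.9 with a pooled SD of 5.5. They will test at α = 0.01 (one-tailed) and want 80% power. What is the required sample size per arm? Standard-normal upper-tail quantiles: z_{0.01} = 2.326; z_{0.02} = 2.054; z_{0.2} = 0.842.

n = 68 per group

Cohen's d = |M₁ − M₂| / SD_pooled = |13.9 − 10.9| / 5.5 = 3.0 / 5.5 = 0.545.
For two independent groups with equal n: n = 2·((z_{α} + z_β) / d)².
z_{α} + z_β = 2.326 + 0.842 = 3.168.
n = 2 × (3.168 / 0.545)² = 2 × 5.813² = 2 × 33.79 = 67.6.
Round up to the next whole participant.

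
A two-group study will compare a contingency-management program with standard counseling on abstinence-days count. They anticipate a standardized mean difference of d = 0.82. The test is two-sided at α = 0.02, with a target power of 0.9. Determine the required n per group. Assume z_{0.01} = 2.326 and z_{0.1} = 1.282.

n = 39 per group

For two independent groups with equal n: n = 2·((z_{α/2} + z_β) / d)².
z_{α/2} + z_β = 2.326 + 1.282 = 3.608.
n = 2 × (3.608 / 0.82)² = 2 × 4.400² = 2 × 19.36 = 38.7.
Round up to the next whole participant.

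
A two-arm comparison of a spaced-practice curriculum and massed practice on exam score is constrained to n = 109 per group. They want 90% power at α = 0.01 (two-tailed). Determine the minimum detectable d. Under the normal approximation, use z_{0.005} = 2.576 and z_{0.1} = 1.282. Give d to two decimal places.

For two independent groups of n = 109 each: d_min = (z_{α/2} + z_β)·√(2/n).
z-sum = 2.576 + 1.282 = 3.858.
d_min = 3.858 × √(2/109) = 3.858 × 0.1355 = 0.523.

d_min ≈ 0.52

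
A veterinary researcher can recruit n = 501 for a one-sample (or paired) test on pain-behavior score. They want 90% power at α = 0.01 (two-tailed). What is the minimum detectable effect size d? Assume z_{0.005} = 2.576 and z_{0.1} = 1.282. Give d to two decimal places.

d_min ≈ 0.17

For a single sample (or paired design) of n = 501: d_min = (z_{α/2} + z_β)/√n.
z-sum = 2.576 + 1.282 = 3.858.
d_min = 3.858 / √501 = 3.858 / 22.383 = 0.172.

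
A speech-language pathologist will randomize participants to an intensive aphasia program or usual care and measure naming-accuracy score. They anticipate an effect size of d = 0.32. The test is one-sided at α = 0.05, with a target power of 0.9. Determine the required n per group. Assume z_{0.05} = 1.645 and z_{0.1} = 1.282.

For two independent groups with equal n: n = 2·((z_{α} + z_β) / d)².
z_{α} + z_β = 1.645 + 1.282 = 2.927.
n = 2 × (2.927 / 0.32)² = 2 × 9.147² = 2 × 83.67 = 167.3.
Round up to the next whole participant.

n = 168 per group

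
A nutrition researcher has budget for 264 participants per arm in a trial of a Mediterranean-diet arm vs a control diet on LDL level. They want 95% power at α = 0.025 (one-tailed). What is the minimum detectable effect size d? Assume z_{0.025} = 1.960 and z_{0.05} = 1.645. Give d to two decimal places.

For two independent groups of n = 264 each: d_min = (z_{α} + z_β)·√(2/n).
z-sum = 1.960 + 1.645 = 3.605.
d_min = 3.605 × √(2/264) = 3.605 × 0.0870 = 0.314.

d_min ≈ 0.31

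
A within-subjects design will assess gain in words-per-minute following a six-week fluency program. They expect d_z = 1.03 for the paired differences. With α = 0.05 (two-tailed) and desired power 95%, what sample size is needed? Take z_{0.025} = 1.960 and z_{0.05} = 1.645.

n = 13 pairs

For a paired (one-sample on differences) test: n = ((z_{α/2} + z_β) / d)².
z_{α/2} + z_β = 1.960 + 1.645 = 3.605.
n = (3.605 / 1.03)² = 3.500² = 12.25.
Round up.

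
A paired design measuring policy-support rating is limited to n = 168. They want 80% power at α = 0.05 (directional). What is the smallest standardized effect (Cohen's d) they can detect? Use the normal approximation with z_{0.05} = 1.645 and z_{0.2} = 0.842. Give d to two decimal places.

For a single sample (or paired design) of n = 168: d_min = (z_{α} + z_β)/√n.
z-sum = 1.645 + 0.842 = 2.487.
d_min = 2.487 / √168 = 2.487 / 12.961 = 0.192.

d_min ≈ 0.19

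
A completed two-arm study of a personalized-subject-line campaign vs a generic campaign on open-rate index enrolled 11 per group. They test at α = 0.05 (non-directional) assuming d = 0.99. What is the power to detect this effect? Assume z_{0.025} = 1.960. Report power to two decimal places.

For two equal groups, power = Φ(d·√(n/2) − z_{α/2}).
d·√(n/2) = 0.99 × √(11/2) = 0.99 × 2.345 = 2.322.
z_β = 2.322 − 1.960 = 0.362.
Power = Φ(0.362) = 0.641.

power ≈ 0.64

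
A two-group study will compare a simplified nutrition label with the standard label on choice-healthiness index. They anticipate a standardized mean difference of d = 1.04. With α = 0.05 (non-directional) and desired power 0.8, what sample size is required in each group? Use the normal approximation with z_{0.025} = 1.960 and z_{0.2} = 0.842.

n = 15 per group

For two independent groups with equal n: n = 2·((z_{α/2} + z_β) / d)².
z_{α/2} + z_β = 1.960 + 0.842 = 2.802.
n = 2 × (2.802 / 1.04)² = 2 × 2.694² = 2 × 7.26 = 14.5.
Round up to the next whole participant.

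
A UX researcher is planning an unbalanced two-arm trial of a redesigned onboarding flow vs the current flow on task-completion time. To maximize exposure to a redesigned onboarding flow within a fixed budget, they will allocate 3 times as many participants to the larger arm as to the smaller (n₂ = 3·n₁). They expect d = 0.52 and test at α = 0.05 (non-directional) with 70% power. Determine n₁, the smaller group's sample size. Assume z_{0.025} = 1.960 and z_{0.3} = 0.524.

With allocation ratio k = n₂/n₁ = 3, Var(x̄₁−x̄₂) = σ²(1/n₁ + 1/(k·n₁)) = σ²·(k+1)/(k·n₁).
So n₁ = (1 + 1/k)·((z_{α/2} + z_β)/d)² = 1.333 × (2.484/0.52)².
n₁ = 1.333 × 22.82 = 30.4.
Round up: n₁ = 31, giving n₂ = 3 × 31 = 93.

n₁ = 31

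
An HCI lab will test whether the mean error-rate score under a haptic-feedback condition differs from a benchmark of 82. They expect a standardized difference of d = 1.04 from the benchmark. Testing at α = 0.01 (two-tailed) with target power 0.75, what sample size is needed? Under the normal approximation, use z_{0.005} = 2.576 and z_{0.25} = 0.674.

For a one-sample test: n = ((z_{α/2} + z_β) / d)².
z_{α/2} + z_β = 2.576 + 0.674 = 3.250.
n = (3.250 / 1.04)² = 3.125² = 9.77.
Round up.

n = 10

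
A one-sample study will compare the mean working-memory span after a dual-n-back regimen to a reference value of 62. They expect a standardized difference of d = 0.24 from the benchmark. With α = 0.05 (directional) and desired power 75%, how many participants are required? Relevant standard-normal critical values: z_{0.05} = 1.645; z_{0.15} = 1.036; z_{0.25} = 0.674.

n = 94

For a one-sample test: n = ((z_{α} + z_β) / d)².
z_{α} + z_β = 1.645 + 0.674 = 2.319.
n = (2.319 / 0.24)² = 9.662² = 93.36.
Round up.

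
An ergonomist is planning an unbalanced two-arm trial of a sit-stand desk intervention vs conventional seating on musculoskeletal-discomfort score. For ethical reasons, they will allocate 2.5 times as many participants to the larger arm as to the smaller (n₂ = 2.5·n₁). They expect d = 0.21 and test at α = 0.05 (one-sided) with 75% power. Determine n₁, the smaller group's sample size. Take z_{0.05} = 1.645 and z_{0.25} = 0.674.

n₁ = 171

With allocation ratio k = n₂/n₁ = 2.5, Var(x̄₁−x̄₂) = σ²(1/n₁ + 1/(k·n₁)) = σ²·(k+1)/(k·n₁).
So n₁ = (1 + 1/k)·((z_{α} + z_β)/d)² = 1.400 × (2.319/0.21)².
n₁ = 1.400 × 121.94 = 170.7.
Round up: n₁ = 171, giving n₂ = ⌈2.5 × 171⌉ = ⌈427.5⌉ = 428.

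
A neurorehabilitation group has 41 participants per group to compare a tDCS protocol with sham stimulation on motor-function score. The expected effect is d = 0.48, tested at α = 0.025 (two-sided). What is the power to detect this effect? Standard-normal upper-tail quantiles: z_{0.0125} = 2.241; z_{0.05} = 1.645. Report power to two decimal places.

power ≈ 0.47

For two equal groups, power = Φ(d·√(n/2) − z_{α/2}).
d·√(n/2) = 0.48 × √(41/2) = 0.48 × 4.528 = 2.173.
z_β = 2.173 − 2.241 = -0.068.
Power = Φ(-0.068) = 0.473.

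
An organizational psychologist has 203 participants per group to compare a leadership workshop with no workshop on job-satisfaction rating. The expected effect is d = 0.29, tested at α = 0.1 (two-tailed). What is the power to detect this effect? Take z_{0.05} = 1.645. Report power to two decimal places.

power ≈ 0.90

For two equal groups, power = Φ(d·√(n/2) − z_{α/2}).
d·√(n/2) = 0.29 × √(203/2) = 0.29 × 10.075 = 2.922.
z_β = 2.922 − 1.645 = 1.277.
Power = Φ(1.277) = 0.899.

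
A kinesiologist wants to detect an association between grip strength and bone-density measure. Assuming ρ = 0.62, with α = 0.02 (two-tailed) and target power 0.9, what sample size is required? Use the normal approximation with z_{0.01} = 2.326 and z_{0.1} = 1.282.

Fisher's z: C = ½·ln((1+r)/(1−r)) = ½·ln(4.2632) = 0.7250.
n = ((z_{α/2} + z_β)/C)² + 3.
(2.326 + 1.282) / 0.7250 = 3.608 / 0.7250 = 4.977.
n = 4.977² + 3 = 24.77 + 3 = 27.8.
Round up.

n = 28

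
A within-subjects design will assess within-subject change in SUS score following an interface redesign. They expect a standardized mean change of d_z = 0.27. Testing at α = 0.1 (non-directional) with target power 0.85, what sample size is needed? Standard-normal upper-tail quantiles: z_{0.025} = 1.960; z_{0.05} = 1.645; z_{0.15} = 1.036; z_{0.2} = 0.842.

For a paired (one-sample on differences) test: n = ((z_{α/2} + z_β) / d)².
z_{α/2} + z_β = 1.645 + 1.036 = 2.681.
n = (2.681 / 0.27)² = 9.930² = 98.60.
Round up.

n = 99 pairs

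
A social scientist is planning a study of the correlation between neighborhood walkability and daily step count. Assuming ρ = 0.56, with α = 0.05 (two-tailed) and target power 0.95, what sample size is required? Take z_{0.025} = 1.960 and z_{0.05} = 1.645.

Fisher's z: C = ½·ln((1+r)/(1−r)) = ½·ln(3.5455) = 0.6328.
n = ((z_{α/2} + z_β)/C)² + 3.
(1.960 + 1.645) / 0.6328 = 3.605 / 0.6328 = 5.697.
n = 5.697² + 3 = 32.45 + 3 = 35.5.
Round up.

n = 36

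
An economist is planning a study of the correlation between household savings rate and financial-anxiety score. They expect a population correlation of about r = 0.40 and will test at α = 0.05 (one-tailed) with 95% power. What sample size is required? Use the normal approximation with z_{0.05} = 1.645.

n = 64

Fisher's z: C = ½·ln((1+r)/(1−r)) = ½·ln(2.3333) = 0.4236.
n = ((z_{α} + z_β)/C)² + 3.
(1.645 + 1.645) / 0.4236 = 3.290 / 0.4236 = 7.767.
n = 7.767² + 3 = 60.32 + 3 = 63.3.
Round up.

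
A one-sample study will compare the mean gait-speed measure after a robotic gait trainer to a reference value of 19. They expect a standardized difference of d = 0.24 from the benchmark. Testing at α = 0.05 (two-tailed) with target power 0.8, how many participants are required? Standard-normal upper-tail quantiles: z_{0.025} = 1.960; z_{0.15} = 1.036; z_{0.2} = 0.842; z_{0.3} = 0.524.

For a one-sample test: n = ((z_{α/2} + z_β) / d)².
z_{α/2} + z_β = 1.960 + 0.842 = 2.802.
n = (2.802 / 0.24)² = 11.675² = 136.31.
Round up.

n = 137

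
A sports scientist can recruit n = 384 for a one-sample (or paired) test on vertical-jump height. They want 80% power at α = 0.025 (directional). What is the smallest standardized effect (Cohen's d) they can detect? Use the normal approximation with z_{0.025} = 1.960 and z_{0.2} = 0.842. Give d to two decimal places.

d_min ≈ 0.14

For a single sample (or paired design) of n = 384: d_min = (z_{α} + z_β)/√n.
z-sum = 1.960 + 0.842 = 2.802.
d_min = 2.802 / √384 = 2.802 / 19.596 = 0.143.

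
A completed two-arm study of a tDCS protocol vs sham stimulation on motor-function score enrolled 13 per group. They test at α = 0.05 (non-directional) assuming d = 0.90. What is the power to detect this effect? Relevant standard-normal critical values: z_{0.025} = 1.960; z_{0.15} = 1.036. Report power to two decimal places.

power ≈ 0.63

For two equal groups, power = Φ(d·√(n/2) − z_{α/2}).
d·√(n/2) = 0.90 × √(13/2) = 0.90 × 2.550 = 2.295.
z_β = 2.295 − 1.960 = 0.335.
Power = Φ(0.335) = 0.631.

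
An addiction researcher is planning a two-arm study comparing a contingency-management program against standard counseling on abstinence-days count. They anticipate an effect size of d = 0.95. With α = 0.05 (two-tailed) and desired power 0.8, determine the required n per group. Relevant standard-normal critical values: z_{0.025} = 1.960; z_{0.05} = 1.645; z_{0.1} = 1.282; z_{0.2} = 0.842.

n = 18 per group

For two independent groups with equal n: n = 2·((z_{α/2} + z_β) / d)².
z_{α/2} + z_β = 1.960 + 0.842 = 2.802.
n = 2 × (2.802 / 0.95)² = 2 × 2.949² = 2 × 8.70 = 17.4.
Round up to the next whole participant.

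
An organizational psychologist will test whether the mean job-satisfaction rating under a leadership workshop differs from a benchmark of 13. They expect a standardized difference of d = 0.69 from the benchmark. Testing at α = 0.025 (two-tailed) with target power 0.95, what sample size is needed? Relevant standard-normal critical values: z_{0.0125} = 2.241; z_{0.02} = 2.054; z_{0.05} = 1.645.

For a one-sample test: n = ((z_{α/2} + z_β) / d)².
z_{α/2} + z_β = 2.241 + 1.645 = 3.886.
n = (3.886 / 0.69)² = 5.632² = 31.72.
Round up.

n = 32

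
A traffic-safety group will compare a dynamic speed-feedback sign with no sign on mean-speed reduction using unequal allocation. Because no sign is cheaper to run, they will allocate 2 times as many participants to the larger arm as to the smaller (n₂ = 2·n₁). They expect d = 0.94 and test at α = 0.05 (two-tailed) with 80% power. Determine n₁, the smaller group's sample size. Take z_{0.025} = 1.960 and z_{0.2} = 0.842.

With allocation ratio k = n₂/n₁ = 2, Var(x̄₁−x̄₂) = σ²(1/n₁ + 1/(k·n₁)) = σ²·(k+1)/(k·n₁).
So n₁ = (1 + 1/k)·((z_{α/2} + z_β)/d)² = 1.500 × (2.802/0.94)².
n₁ = 1.500 × 8.89 = 13.3.
Round up: n₁ = 14, giving n₂ = 2 × 14 = 28.

n₁ = 14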